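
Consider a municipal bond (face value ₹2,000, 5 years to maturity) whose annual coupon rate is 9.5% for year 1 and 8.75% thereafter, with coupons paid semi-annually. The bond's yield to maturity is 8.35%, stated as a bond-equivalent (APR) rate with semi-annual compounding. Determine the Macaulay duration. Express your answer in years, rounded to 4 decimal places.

Periodic yield y = 0.04175. Discount each cash flow and weight by its period:
  t   CF        PV=CF/(1+0.04175)^t    t·PV
  1        95.00        91.1927        91.1927
  2        95.00        87.5380       175.0760
  3        87.50        77.3958       232.1875
  4        87.50        74.2940       297.1762
  5        87.50        71.3166       356.5829
  6        87.50        68.4584       410.7506
  7        87.50        65.7148       460.0039
  8        87.50        63.0812       504.6496
  9        87.50        60.5531       544.9780
  10    2,087.50     1,386.7283    13,867.2835
  Σ                  2,046.2731    16,939.8809
Price P = Σ PV = 2,046.2731.
Macaulay duration = Σ(t·PV) / P = 16,939.8809 / 2,046.2731 = 8.27841 half-year periods.
In years: 8.27841 / 2 = 4.13920 years.

4.1392 years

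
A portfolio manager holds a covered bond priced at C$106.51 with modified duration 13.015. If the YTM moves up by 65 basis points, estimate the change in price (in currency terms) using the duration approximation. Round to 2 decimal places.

Duration approximation: ΔP/P ≈ -D_mod · Δy = -13.015 × (+0.0065) = -0.0845975.
ΔP ≈ 106.51 × (-0.0845975) = -9.010479725.

-C$9.01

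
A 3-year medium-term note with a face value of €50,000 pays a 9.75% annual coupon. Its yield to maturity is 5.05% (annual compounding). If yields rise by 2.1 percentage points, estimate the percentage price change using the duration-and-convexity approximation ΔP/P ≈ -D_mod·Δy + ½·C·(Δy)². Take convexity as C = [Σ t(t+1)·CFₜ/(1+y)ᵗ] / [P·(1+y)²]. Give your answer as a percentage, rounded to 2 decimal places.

-5.30%

With y = 0.0505:
  t   CF        PV=CF/(1+0.0505)^t    t·PV        t(t+1)·PV
  1     4,875.00     4,640.6473     4,640.6473       9,281.2946
  2     4,875.00     4,417.5605     8,835.1210      26,505.3630
  3    54,875.00    47,335.4340   142,006.3019     568,025.2076
  Σ                 56,393.6418   155,482.0702     603,811.8652
P = 56,393.6418; D_Mac = 2.75709 yrs; D_mod = 2.62455 yrs; C = 9.70240.
Duration effect: -2.62455 × (+0.021) = -0.055115
Convexity effect: 0.5 × 9.70240 × (0.021)² = +0.0021394
ΔP/P ≈ -0.055115 + 0.0021394 = -0.052976 = -5.2976%.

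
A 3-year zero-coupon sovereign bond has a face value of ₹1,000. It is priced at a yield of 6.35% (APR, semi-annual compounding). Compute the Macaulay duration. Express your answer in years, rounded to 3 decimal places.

A zero-coupon bond has a single cash flow at maturity, so its Macaulay duration equals its maturity: 3 years.
(Equivalently: 6 semi-annual periods ÷ 2 = 3 years.)

3.000 years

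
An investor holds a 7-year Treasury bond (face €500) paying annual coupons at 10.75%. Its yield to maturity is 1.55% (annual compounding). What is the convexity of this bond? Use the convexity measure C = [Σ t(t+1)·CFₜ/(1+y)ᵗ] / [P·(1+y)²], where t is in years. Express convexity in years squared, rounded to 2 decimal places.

With y = 0.0155:
  t   CF        PV=CF/(1+0.0155)^t    t·PV        t(t+1)·PV
  1        53.75        52.9296        52.9296         105.8592
  2        53.75        52.1217       104.2434         312.7302
  3        53.75        51.3261       153.9784         615.9138
  4        53.75        50.5427       202.1709       1,010.8547
  5        53.75        49.7713       248.8564       1,493.1385
  6        53.75        49.0116       294.0696       2,058.4873
  7       553.75       497.2265     3,480.5853      27,844.6826
  Σ                    802.9295     4,536.8338      33,441.6663
P = 802.9295.
Convexity = Σ t(t+1)·PV / [P·(1+y)²] = 33,441.6663 / (802.9295 × 1.031240) = 40.38784.

40.39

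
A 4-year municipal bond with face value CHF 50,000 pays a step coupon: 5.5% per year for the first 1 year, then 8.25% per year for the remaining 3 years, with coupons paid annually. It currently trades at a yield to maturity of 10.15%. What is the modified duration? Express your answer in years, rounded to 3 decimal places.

3.287 years

Periodic yield y = 0.1015. First find Macaulay duration:
  t   CF        PV=CF/(1+0.1015)^t    t·PV
  1     2,750.00     2,496.5956     2,496.5956
  2     4,125.00     3,399.8124     6,799.6247
  3     4,125.00     3,086.5296     9,259.5888
  4    54,125.00    36,767.1446   147,068.5785
  Σ                 45,750.0822   165,624.3876
P = 45,750.0822; Macaulay duration = 165,624.3876 / 45,750.0822 = 3.62020 years.
Modified duration = D_Mac / (1 + y) = 3.62020 / 1.1015 = 3.28661 years.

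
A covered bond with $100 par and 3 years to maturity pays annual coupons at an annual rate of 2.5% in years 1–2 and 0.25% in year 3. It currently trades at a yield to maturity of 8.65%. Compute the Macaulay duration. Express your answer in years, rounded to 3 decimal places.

2.919 years

Periodic yield y = 0.0865. Discount each cash flow and weight by its year:
  t   CF        PV=CF/(1+0.0865)^t    t·PV
  1         2.50         2.3010         2.3010
  2         2.50         2.1178         4.2356
  3       100.25        78.1619       234.4857
  Σ                     82.5807       241.0223
Price P = Σ PV = 82.5807.
Macaulay duration = Σ(t·PV) / P = 241.0223 / 82.5807 = 2.91863 years.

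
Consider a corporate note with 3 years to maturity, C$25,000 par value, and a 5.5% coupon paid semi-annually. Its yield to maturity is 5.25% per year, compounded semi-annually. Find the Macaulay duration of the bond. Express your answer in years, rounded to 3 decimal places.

Periodic yield y = 0.02625. Discount each cash flow and weight by its period:
  t   CF        PV=CF/(1+0.02625)^t    t·PV
  1       687.50       669.9147       669.9147
  2       687.50       652.7793     1,305.5586
  3       687.50       636.0821     1,908.2464
  4       687.50       619.8121     2,479.2482
  5       687.50       603.9582     3,019.7908
  6    25,687.50    21,988.8653   131,933.1917
  Σ                 25,171.4116   141,315.9504
Price P = Σ PV = 25,171.4116.
Macaulay duration = Σ(t·PV) / P = 141,315.9504 / 25,171.4116 = 5.61414 half-year periods.
In years: 5.61414 / 2 = 2.80707 years.

2.807 years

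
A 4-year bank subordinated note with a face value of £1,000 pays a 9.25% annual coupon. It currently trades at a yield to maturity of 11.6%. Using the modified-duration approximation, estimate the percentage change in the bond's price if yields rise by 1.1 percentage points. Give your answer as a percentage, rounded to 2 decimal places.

-3.45%

Periodic yield y = 0.116. Modified duration first:
  t   CF        PV=CF/(1+0.116)^t    t·PV
  1        92.50        82.8853        82.8853
  2        92.50        74.2700       148.5400
  3        92.50        66.5502       199.6505
  4     1,092.50       704.3113     2,817.2453
  Σ                    928.0168     3,248.3210
P = 928.0168; D_Mac = 3.50028 yrs; D_mod = 3.50028/(1+0.116) = 3.13645 yrs.
ΔP/P ≈ -D_mod · Δy = -3.13645 × (+0.011) = -0.034501 = -3.4501%.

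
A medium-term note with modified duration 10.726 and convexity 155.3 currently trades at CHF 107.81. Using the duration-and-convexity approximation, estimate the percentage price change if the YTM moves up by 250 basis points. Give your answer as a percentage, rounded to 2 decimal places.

Duration effect: -D_mod·Δy = -10.726 × (+0.025) = -0.268150
Convexity effect: ½·C·(Δy)² = 0.5 × 155.3 × (0.025)² = +0.04853125
ΔP/P ≈ -0.268150 + 0.04853125 = -0.21961875
= -21.961875%.

-21.96%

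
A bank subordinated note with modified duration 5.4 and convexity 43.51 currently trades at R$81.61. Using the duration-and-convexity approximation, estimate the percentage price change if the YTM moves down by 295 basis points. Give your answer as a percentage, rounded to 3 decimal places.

+17.823%

Duration effect: -D_mod·Δy = -5.4 × (-0.0295) = +0.159300
Convexity effect: ½·C·(Δy)² = 0.5 × 43.51 × (-0.0295)² = +0.01893228875
ΔP/P ≈ +0.159300 + 0.01893228875 = +0.17823228875
= +17.823228875%.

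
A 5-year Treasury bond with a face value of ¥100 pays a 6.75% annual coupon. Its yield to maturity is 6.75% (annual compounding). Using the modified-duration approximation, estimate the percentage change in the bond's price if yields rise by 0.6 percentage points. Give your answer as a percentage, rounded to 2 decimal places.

Periodic yield y = 0.0675. Modified duration first:
  t   CF        PV=CF/(1+0.0675)^t    t·PV
  1         6.75         6.3232         6.3232
  2         6.75         5.9234        11.8467
  3         6.75         5.5488        16.6464
  4         6.75         5.1980        20.7918
  5       106.75        77.0067       385.0335
  Σ                    100.0000       440.6416
P = 100.0000; D_Mac = 4.40642 yrs; D_mod = 4.40642/(1+0.0675) = 4.12779 yrs.
ΔP/P ≈ -D_mod · Δy = -4.12779 × (+0.006) = -0.024767 = -2.4767%.

-2.48%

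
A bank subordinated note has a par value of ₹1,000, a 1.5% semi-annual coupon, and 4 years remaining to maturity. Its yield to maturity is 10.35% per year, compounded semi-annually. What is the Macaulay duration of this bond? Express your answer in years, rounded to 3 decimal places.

Periodic yield y = 0.05175. Discount each cash flow and weight by its period:
  t   CF        PV=CF/(1+0.05175)^t    t·PV
  1         7.50         7.1310         7.1310
  2         7.50         6.7801        13.5602
  3         7.50         6.4465        19.3395
  4         7.50         6.1293        24.5172
  5         7.50         5.8277        29.1386
  6         7.50         5.5410        33.2458
  7         7.50         5.2683        36.8784
  8     1,007.50       672.8913     5,383.1301
  Σ                    716.0152     5,546.9408
Price P = Σ PV = 716.0152.
Macaulay duration = Σ(t·PV) / P = 5,546.9408 / 716.0152 = 7.74696 half-year periods.
In years: 7.74696 / 2 = 3.87348 years.

3.873 years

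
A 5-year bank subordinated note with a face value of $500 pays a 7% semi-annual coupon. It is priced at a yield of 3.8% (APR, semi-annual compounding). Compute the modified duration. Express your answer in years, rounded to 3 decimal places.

4.276 years

Periodic yield y = 0.019. First find Macaulay duration:
  t   CF        PV=CF/(1+0.019)^t    t·PV
  1        17.50        17.1737        17.1737
  2        17.50        16.8535        33.7070
  3        17.50        16.5392        49.6177
  4        17.50        16.2309        64.9234
  5        17.50        15.9282        79.6411
  6        17.50        15.6312        93.7873
  7        17.50        15.3398       107.3784
  8        17.50        15.0537       120.4300
  9        17.50        14.7731       132.9575
  10      517.50       428.7148     4,287.1484
  Σ                    572.2381     4,986.7644
P = 572.2381; Macaulay duration = 4,986.7644 / 572.2381 = 8.71449 half-year periods = 4.35725 years.
Modified duration = D_Mac / (1 + y) = 4.35725 / 1.019 = 4.27600 years.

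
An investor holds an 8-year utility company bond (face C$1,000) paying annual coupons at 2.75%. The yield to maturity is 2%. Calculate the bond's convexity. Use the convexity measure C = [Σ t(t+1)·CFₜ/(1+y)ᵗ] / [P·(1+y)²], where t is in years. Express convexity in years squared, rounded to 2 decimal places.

With y = 0.02:
  t   CF        PV=CF/(1+0.02)^t    t·PV        t(t+1)·PV
  1        27.50        26.9608        26.9608          53.9216
  2        27.50        26.4321        52.8643         158.5928
  3        27.50        25.9139        77.7416         310.9664
  4        27.50        25.4057       101.6230         508.1150
  5        27.50        24.9076       124.5380         747.2279
  6        27.50        24.4192       146.5153       1,025.6069
  7        27.50        23.9404       167.5828       1,340.6627
  8     1,027.50       876.9614     7,015.6909      63,141.2177
  Σ                  1,054.9411     7,713.5166      67,286.3110
P = 1,054.9411.
Convexity = Σ t(t+1)·PV / [P·(1+y)²] = 67,286.3110 / (1,054.9411 × 1.040400) = 61.30532.

61.31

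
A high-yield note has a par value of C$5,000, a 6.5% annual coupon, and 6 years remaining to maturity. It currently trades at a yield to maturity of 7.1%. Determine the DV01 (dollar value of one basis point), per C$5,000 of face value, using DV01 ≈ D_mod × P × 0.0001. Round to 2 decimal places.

C$2.33

Periodic yield y = 0.071.
  t   CF        PV=CF/(1+0.071)^t    t·PV
  1       325.00       303.4547       303.4547
  2       325.00       283.3377       566.6755
  3       325.00       264.5544       793.6631
  4       325.00       247.0162       988.0649
  5       325.00       230.6407     1,153.2037
  6     5,325.00     3,528.4404    21,170.6425
  Σ                  4,857.4442    24,975.7043
P = 4,857.4442; D_Mac = 5.14174 yrs; D_mod = 4.80088 yrs.
DV01 ≈ 4.80088 × 4,857.4442 × 0.0001 = 2.331999.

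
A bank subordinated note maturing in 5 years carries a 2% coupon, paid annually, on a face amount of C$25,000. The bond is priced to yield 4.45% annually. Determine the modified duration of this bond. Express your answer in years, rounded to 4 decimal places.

4.5901 years

Periodic yield y = 0.0445. First find Macaulay duration:
  t   CF        PV=CF/(1+0.0445)^t    t·PV
  1       500.00       478.6979       478.6979
  2       500.00       458.3034       916.6069
  3       500.00       438.7778     1,316.3335
  4       500.00       420.0841     1,680.3363
  5    25,500.00    20,511.5254   102,557.6269
  Σ                 22,307.3887   106,949.6016
P = 22,307.3887; Macaulay duration = 106,949.6016 / 22,307.3887 = 4.79436 years.
Modified duration = D_Mac / (1 + y) = 4.79436 / 1.0445 = 4.59010 years.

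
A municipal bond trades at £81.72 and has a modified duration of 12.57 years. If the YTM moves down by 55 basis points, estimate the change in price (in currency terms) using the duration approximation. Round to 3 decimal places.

Duration approximation: ΔP/P ≈ -D_mod · Δy = -12.57 × (-0.0055) = +0.069135.
ΔP ≈ 81.72 × (+0.069135) = +5.6497122.

+£5.650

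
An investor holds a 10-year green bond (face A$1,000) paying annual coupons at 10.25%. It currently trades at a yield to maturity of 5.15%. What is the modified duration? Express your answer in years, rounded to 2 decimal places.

Periodic yield y = 0.0515. First find Macaulay duration:
  t   CF        PV=CF/(1+0.0515)^t    t·PV
  1       102.50        97.4798        97.4798
  2       102.50        92.7055       185.4109
  3       102.50        88.1650       264.4949
  4       102.50        83.8469       335.3874
  5       102.50        79.7402       398.7011
  6       102.50        75.8347       455.0084
  7       102.50        72.1205       504.8437
  8       102.50        68.5882       548.7059
  9       102.50        65.2289       587.0605
  10    1,102.50       667.2458     6,672.4577
  Σ                  1,390.9555    10,049.5504
P = 1,390.9555; Macaulay duration = 10,049.5504 / 1,390.9555 = 7.22493 years.
Modified duration = D_Mac / (1 + y) = 7.22493 / 1.0515 = 6.87107 years.

6.87 years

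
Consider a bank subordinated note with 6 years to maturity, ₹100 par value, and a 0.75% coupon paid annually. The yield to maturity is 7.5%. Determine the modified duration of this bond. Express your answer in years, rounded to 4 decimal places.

Periodic yield y = 0.075. First find Macaulay duration:
  t   CF        PV=CF/(1+0.075)^t    t·PV
  1         0.75         0.6977         0.6977
  2         0.75         0.6490         1.2980
  3         0.75         0.6037         1.8112
  4         0.75         0.5616         2.2464
  5         0.75         0.5224         2.6121
  6       100.75        65.2821       391.6927
  Σ                     68.3165       400.3581
P = 68.3165; Macaulay duration = 400.3581 / 68.3165 = 5.86034 years.
Modified duration = D_Mac / (1 + y) = 5.86034 / 1.075 = 5.45148 years.

5.4515 years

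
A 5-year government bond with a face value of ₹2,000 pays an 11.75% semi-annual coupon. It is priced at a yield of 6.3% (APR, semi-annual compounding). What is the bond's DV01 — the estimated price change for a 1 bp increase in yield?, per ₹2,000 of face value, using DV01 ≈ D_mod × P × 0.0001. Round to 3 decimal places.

Periodic yield y = 0.0315.
  t   CF        PV=CF/(1+0.0315)^t    t·PV
  1       117.50       113.9118       113.9118
  2       117.50       110.4331       220.8663
  3       117.50       107.0607       321.1822
  4       117.50       103.7913       415.1652
  5       117.50       100.6217       503.1086
  6       117.50        97.5489       585.2935
  7       117.50        94.5700       661.9898
  8       117.50        91.6820       733.4559
  9       117.50        88.8822       799.9398
  10    2,117.50     1,552.8557    15,528.5568
  Σ                  2,461.3574    19,883.4697
P = 2,461.3574; D_Mac = 8.07825 half-year periods = 4.03913 yrs; D_mod = 3.91578 yrs.
DV01 ≈ 3.91578 × 2,461.3574 × 0.0001 = 0.963813.

₹0.964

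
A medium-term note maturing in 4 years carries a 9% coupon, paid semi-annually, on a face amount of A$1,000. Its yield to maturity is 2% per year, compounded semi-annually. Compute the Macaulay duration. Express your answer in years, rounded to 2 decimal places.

3.52 years

Periodic yield y = 0.01. Discount each cash flow and weight by its period:
  t   CF        PV=CF/(1+0.01)^t    t·PV
  1        45.00        44.5545        44.5545
  2        45.00        44.1133        88.2266
  3        45.00        43.6766       131.0297
  4        45.00        43.2441       172.9765
  5        45.00        42.8160       214.0798
  6        45.00        42.3920       254.3522
  7        45.00        41.9723       293.8062
  8     1,045.00       965.0400     7,720.3197
  Σ                  1,267.8087     8,919.3452
Price P = Σ PV = 1,267.8087.
Macaulay duration = Σ(t·PV) / P = 8,919.3452 / 1,267.8087 = 7.03525 half-year periods.
In years: 7.03525 / 2 = 3.51762 years.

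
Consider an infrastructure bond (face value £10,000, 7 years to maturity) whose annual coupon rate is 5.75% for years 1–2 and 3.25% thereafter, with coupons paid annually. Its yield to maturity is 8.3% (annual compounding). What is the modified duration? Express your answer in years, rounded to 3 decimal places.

5.521 years

Periodic yield y = 0.083. First find Macaulay duration:
  t   CF        PV=CF/(1+0.083)^t    t·PV
  1       575.00       530.9326       530.9326
  2       575.00       490.2425       980.4849
  3       325.00       255.8574       767.5722
  4       325.00       236.2488       944.9950
  5       325.00       218.1429     1,090.7145
  6       325.00       201.4247     1,208.5479
  7    10,325.00     5,908.6854    41,360.7975
  Σ                  7,841.5341    46,884.0447
P = 7,841.5341; Macaulay duration = 46,884.0447 / 7,841.5341 = 5.97894 years.
Modified duration = D_Mac / (1 + y) = 5.97894 / 1.083 = 5.52072 years.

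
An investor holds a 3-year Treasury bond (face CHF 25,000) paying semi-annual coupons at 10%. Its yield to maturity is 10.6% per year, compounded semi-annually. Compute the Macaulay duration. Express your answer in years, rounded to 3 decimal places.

Periodic yield y = 0.053. Discount each cash flow and weight by its period:
  t   CF        PV=CF/(1+0.053)^t    t·PV
  1     1,250.00     1,187.0845     1,187.0845
  2     1,250.00     1,127.3357     2,254.6715
  3     1,250.00     1,070.5942     3,211.7827
  4     1,250.00     1,016.7087     4,066.8347
  5     1,250.00       965.5353     4,827.6765
  6    26,250.00    19,255.6898   115,534.1387
  Σ                 24,622.9482   131,082.1886
Price P = Σ PV = 24,622.9482.
Macaulay duration = Σ(t·PV) / P = 131,082.1886 / 24,622.9482 = 5.32358 half-year periods.
In years: 5.32358 / 2 = 2.66179 years.

2.662 years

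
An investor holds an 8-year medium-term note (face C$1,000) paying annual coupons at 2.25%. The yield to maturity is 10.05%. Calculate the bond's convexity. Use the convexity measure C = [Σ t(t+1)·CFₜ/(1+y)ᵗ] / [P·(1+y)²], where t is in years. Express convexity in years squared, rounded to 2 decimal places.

51.52

With y = 0.1005:
  t   CF        PV=CF/(1+0.1005)^t    t·PV        t(t+1)·PV
  1        22.50        20.4453        20.4453          40.8905
  2        22.50        18.5781        37.1563         111.4689
  3        22.50        16.8816        50.6447         202.5786
  4        22.50        15.3399        61.3596         306.7979
  5        22.50        13.9390        69.6951         418.1706
  6        22.50        12.6661        75.9965         531.9754
  7        22.50        11.5094        80.5657         644.5257
  8     1,022.50       475.2728     3,802.1822      34,219.6401
  Σ                    584.6321     4,198.0453      36,476.0477
P = 584.6321.
Convexity = Σ t(t+1)·PV / [P·(1+y)²] = 36,476.0477 / (584.6321 × 1.211100) = 51.51634.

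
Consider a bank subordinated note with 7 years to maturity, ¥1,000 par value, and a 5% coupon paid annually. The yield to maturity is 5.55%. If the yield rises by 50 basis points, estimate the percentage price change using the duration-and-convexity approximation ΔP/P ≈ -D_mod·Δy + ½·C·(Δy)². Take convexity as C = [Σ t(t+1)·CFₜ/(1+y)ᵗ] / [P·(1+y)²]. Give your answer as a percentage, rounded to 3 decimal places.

-2.818%

With y = 0.0555:
  t   CF        PV=CF/(1+0.0555)^t    t·PV        t(t+1)·PV
  1        50.00        47.3709        47.3709          94.7418
  2        50.00        44.8801        89.7601         269.2804
  3        50.00        42.5202       127.5606         510.2424
  4        50.00        40.2844       161.1377         805.6883
  5        50.00        38.1662       190.8310       1,144.9857
  6        50.00        36.1593       216.9561       1,518.6926
  7     1,050.00       719.4186     5,035.9299      40,287.4392
  Σ                    968.7997     5,869.5462      44,631.0704
P = 968.7997; D_Mac = 6.05858 yrs; D_mod = 5.74001 yrs; C = 41.35108.
Duration effect: -5.74001 × (+0.005) = -0.028700
Convexity effect: 0.5 × 41.35108 × (0.005)² = +0.0005169
ΔP/P ≈ -0.028700 + 0.0005169 = -0.028183 = -2.8183%.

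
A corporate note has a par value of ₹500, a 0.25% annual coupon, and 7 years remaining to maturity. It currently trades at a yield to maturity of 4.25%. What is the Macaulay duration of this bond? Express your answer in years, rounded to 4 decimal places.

6.9382 years

Periodic yield y = 0.0425. Discount each cash flow and weight by its year:
  t   CF        PV=CF/(1+0.0425)^t    t·PV
  1         1.25         1.1990         1.1990
  2         1.25         1.1502         2.3003
  3         1.25         1.1033         3.3098
  4         1.25         1.0583         4.2332
  5         1.25         1.0151         5.0757
  6         1.25         0.9738         5.8426
  7       501.25       374.5605     2,621.9233
  Σ                    381.0601     2,643.8839
Price P = Σ PV = 381.0601.
Macaulay duration = Σ(t·PV) / P = 2,643.8839 / 381.0601 = 6.93823 years.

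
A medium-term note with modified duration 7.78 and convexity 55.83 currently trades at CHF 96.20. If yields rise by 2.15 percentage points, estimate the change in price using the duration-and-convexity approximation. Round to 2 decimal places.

Duration effect: -D_mod·Δy = -7.78 × (+0.0215) = -0.167270
Convexity effect: ½·C·(Δy)² = 0.5 × 55.83 × (0.0215)² = +0.01290370875
ΔP/P ≈ -0.167270 + 0.01290370875 = -0.15436629125
ΔP ≈ 96.20 × (-0.15436629125) = -14.85003721825.

-CHF 14.85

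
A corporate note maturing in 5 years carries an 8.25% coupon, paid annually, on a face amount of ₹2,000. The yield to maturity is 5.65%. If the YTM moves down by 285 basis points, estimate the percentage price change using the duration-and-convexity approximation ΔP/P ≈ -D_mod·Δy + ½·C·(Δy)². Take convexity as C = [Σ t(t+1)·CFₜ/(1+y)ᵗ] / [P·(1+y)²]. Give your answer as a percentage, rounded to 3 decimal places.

With y = 0.0565:
  t   CF        PV=CF/(1+0.0565)^t    t·PV        t(t+1)·PV
  1       165.00       156.1761       156.1761         312.3521
  2       165.00       147.8240       295.6480         886.9440
  3       165.00       139.9186       419.7558       1,679.0232
  4       165.00       132.4360       529.7439       2,648.7193
  5     2,165.00     1,644.7898     8,223.9488      49,343.6928
  Σ                  2,221.1444     9,625.2725      54,870.7314
P = 2,221.1444; D_Mac = 4.33347 yrs; D_mod = 4.10173 yrs; C = 22.13222.
Duration effect: -4.10173 × (-0.0285) = +0.116899
Convexity effect: 0.5 × 22.13222 × (-0.0285)² = +0.0089884
ΔP/P ≈ +0.116899 + 0.0089884 = +0.125888 = +12.5888%.

+12.589%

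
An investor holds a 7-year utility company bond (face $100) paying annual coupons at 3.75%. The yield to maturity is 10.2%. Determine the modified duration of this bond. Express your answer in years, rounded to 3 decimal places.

5.542 years

Periodic yield y = 0.102. First find Macaulay duration:
  t   CF        PV=CF/(1+0.102)^t    t·PV
  1         3.75         3.4029         3.4029
  2         3.75         3.0879         6.1759
  3         3.75         2.8021         8.4064
  4         3.75         2.5428        10.1710
  5         3.75         2.3074        11.5370
  6         3.75         2.0938        12.5630
  7       103.75        52.5675       367.9722
  Σ                     68.8044       420.2283
P = 68.8044; Macaulay duration = 420.2283 / 68.8044 = 6.10758 years.
Modified duration = D_Mac / (1 + y) = 6.10758 / 1.102 = 5.54227 years.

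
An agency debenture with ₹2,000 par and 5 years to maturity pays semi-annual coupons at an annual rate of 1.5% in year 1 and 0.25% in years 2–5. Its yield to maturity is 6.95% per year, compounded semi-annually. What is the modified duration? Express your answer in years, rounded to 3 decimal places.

Periodic yield y = 0.03475. First find Macaulay duration:
  t   CF        PV=CF/(1+0.03475)^t    t·PV
  1        15.00        14.4963        14.4963
  2        15.00        14.0094        28.0189
  3         2.50         2.2565         6.7695
  4         2.50         2.1807         8.7228
  5         2.50         2.1075        10.5374
  6         2.50         2.0367        12.2202
  7         2.50         1.9683        13.7781
  8         2.50         1.9022        15.2176
  9         2.50         1.8383        16.5449
  10    2,002.50     1,423.0435    14,230.4349
  Σ                  1,465.8394    14,356.7406
P = 1,465.8394; Macaulay duration = 14,356.7406 / 1,465.8394 = 9.79421 half-year periods = 4.89711 years.
Modified duration = D_Mac / (1 + y) = 4.89711 / 1.03475 = 4.73265 years.

4.733 years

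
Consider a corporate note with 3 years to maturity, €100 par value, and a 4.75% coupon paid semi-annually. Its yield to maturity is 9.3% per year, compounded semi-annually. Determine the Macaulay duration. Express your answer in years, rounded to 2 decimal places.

2.82 years

Periodic yield y = 0.0465. Discount each cash flow and weight by its period:
  t   CF        PV=CF/(1+0.0465)^t    t·PV
  1        2.375         2.2695         2.2695
  2        2.375         2.1686         4.3373
  3        2.375         2.0723         6.2168
  4        2.375         1.9802         7.9208
  5        2.375         1.8922         9.4610
  6      102.375        77.9397       467.6380
  Σ                     88.3224       497.8433
Price P = Σ PV = 88.3224.
Macaulay duration = Σ(t·PV) / P = 497.8433 / 88.3224 = 5.63666 half-year periods.
In years: 5.63666 / 2 = 2.81833 years.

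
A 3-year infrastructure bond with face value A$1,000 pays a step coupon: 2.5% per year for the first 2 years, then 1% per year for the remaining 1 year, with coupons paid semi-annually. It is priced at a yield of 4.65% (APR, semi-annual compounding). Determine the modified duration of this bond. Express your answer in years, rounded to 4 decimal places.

Periodic yield y = 0.02325. First find Macaulay duration:
  t   CF        PV=CF/(1+0.02325)^t    t·PV
  1        12.50        12.2160        12.2160
  2        12.50        11.9384        23.8768
  3        12.50        11.6671        35.0014
  4        12.50        11.4021        45.6082
  5         5.00         4.4572        22.2860
  6     1,005.00       875.5391     5,253.2346
  Σ                    927.2199     5,392.2230
P = 927.2199; Macaulay duration = 5,392.2230 / 927.2199 = 5.81547 half-year periods = 2.90774 years.
Modified duration = D_Mac / (1 + y) = 2.90774 / 1.02325 = 2.84167 years.

2.8417 years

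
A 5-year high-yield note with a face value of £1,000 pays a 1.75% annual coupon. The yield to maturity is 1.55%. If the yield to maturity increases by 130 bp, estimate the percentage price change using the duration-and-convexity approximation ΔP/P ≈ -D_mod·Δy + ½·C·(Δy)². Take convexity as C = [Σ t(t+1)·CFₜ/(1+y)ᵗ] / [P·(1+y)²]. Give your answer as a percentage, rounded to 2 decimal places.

-5.95%

With y = 0.0155:
  t   CF        PV=CF/(1+0.0155)^t    t·PV        t(t+1)·PV
  1        17.50        17.2329        17.2329          34.4658
  2        17.50        16.9699        33.9397         101.8191
  3        17.50        16.7108        50.1325         200.5301
  4        17.50        16.4558        65.8231         329.1155
  5     1,017.50       942.1819     4,710.9097      28,265.4585
  Σ                  1,009.5513     4,878.0380      28,931.3889
P = 1,009.5513; D_Mac = 4.83189 yrs; D_mod = 4.75814 yrs; C = 27.78952.
Duration effect: -4.75814 × (+0.013) = -0.061856
Convexity effect: 0.5 × 27.78952 × (0.013)² = +0.0023482
ΔP/P ≈ -0.061856 + 0.0023482 = -0.059508 = -5.9508%.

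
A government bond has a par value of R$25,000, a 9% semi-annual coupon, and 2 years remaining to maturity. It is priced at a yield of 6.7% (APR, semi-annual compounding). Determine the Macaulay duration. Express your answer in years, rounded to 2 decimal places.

Periodic yield y = 0.0335. Discount each cash flow and weight by its period:
  t   CF        PV=CF/(1+0.0335)^t    t·PV
  1     1,125.00     1,088.5341     1,088.5341
  2     1,125.00     1,053.2502     2,106.5004
  3     1,125.00     1,019.1100     3,057.3301
  4    26,125.00    22,898.8871    91,595.5483
  Σ                 26,059.7814    97,847.9129
Price P = Σ PV = 26,059.7814.
Macaulay duration = Σ(t·PV) / P = 97,847.9129 / 26,059.7814 = 3.75475 half-year periods.
In years: 3.75475 / 2 = 1.87737 years.

1.88 years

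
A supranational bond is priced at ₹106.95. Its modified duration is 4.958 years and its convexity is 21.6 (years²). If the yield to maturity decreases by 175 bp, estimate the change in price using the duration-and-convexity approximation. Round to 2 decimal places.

+₹9.63

Duration effect: -D_mod·Δy = -4.958 × (-0.0175) = +0.086765
Convexity effect: ½·C·(Δy)² = 0.5 × 21.6 × (-0.0175)² = +0.0033075
ΔP/P ≈ +0.086765 + 0.0033075 = +0.0900725
ΔP ≈ 106.95 × (+0.0900725) = +9.633253875.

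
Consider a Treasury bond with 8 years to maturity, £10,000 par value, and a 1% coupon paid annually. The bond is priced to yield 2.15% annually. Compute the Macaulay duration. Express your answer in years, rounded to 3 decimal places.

7.713 years

Periodic yield y = 0.0215. Discount each cash flow and weight by its year:
  t   CF        PV=CF/(1+0.0215)^t    t·PV
  1       100.00        97.8953        97.8953
  2       100.00        95.8348       191.6696
  3       100.00        93.8177       281.4532
  4       100.00        91.8431       367.3724
  5       100.00        89.9100       449.5502
  6       100.00        88.0177       528.1059
  7       100.00        86.1651       603.1557
  8    10,100.00     8,519.5059    68,156.0469
  Σ                  9,162.9895    70,675.2491
Price P = Σ PV = 9,162.9895.
Macaulay duration = Σ(t·PV) / P = 70,675.2491 / 9,162.9895 = 7.71312 years.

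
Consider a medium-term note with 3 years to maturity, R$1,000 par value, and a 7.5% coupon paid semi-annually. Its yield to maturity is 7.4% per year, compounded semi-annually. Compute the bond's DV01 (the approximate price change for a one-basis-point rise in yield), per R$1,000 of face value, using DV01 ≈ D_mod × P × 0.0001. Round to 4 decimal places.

R$0.2651

Periodic yield y = 0.037.
  t   CF        PV=CF/(1+0.037)^t    t·PV
  1        37.50        36.1620        36.1620
  2        37.50        34.8718        69.7435
  3        37.50        33.6275       100.8826
  4        37.50        32.4277       129.7108
  5        37.50        31.2707       156.3535
  6     1,037.50       834.2872     5,005.7230
  Σ                  1,002.6469     5,498.5754
P = 1,002.6469; D_Mac = 5.48406 half-year periods = 2.74203 yrs; D_mod = 2.64419 yrs.
DV01 ≈ 2.64419 × 1,002.6469 × 0.0001 = 0.265119.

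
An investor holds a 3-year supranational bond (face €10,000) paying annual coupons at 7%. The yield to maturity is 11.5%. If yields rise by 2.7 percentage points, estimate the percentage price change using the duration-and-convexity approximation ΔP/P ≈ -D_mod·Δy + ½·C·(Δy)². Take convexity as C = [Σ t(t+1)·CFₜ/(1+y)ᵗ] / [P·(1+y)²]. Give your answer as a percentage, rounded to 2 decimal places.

With y = 0.115:
  t   CF        PV=CF/(1+0.115)^t    t·PV        t(t+1)·PV
  1       700.00       627.8027       627.8027       1,255.6054
  2       700.00       563.0517     1,126.1035       3,378.3104
  3    10,700.00     7,718.9668    23,156.9005      92,627.6021
  Σ                  8,909.8213    24,910.8067      97,261.5180
P = 8,909.8213; D_Mac = 2.79588 yrs; D_mod = 2.50752 yrs; C = 8.78056.
Duration effect: -2.50752 × (+0.027) = -0.067703
Convexity effect: 0.5 × 8.78056 × (0.027)² = +0.0032005
ΔP/P ≈ -0.067703 + 0.0032005 = -0.064502 = -6.4502%.

-6.45%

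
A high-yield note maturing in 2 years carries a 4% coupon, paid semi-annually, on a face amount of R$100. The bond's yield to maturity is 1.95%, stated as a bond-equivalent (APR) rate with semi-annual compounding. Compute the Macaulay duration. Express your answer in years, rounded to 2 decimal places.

Periodic yield y = 0.00975. Discount each cash flow and weight by its period:
  t   CF        PV=CF/(1+0.00975)^t    t·PV
  1         2.00         1.9807         1.9807
  2         2.00         1.9616         3.9231
  3         2.00         1.9426         5.8279
  4       102.00        98.1171       392.4684
  Σ                    104.0020       404.2001
Price P = Σ PV = 104.0020.
Macaulay duration = Σ(t·PV) / P = 404.2001 / 104.0020 = 3.88647 half-year periods.
In years: 3.88647 / 2 = 1.94323 years.

1.94 years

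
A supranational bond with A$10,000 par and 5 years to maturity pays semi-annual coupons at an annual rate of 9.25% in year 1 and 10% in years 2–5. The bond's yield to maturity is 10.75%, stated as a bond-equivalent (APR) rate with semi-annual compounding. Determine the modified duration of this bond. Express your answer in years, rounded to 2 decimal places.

3.85 years

Periodic yield y = 0.05375. First find Macaulay duration:
  t   CF        PV=CF/(1+0.05375)^t    t·PV
  1       462.50       438.9087       438.9087
  2       462.50       416.5207       833.0413
  3       500.00       427.3240     1,281.9719
  4       500.00       405.5269     1,622.1075
  5       500.00       384.8416     1,924.2082
  6       500.00       365.2115     2,191.2692
  7       500.00       346.5827     2,426.0790
  8       500.00       328.9041     2,631.2329
  9       500.00       312.1273     2,809.1454
  10   10,500.00     6,220.3300    62,203.2996
  Σ                  9,646.2774    78,361.2638
P = 9,646.2774; Macaulay duration = 78,361.2638 / 9,646.2774 = 8.12347 half-year periods = 4.06174 years.
Modified duration = D_Mac / (1 + y) = 4.06174 / 1.05375 = 3.85455 years.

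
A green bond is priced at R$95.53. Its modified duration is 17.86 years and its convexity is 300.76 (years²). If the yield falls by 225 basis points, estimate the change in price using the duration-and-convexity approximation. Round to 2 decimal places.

Duration effect: -D_mod·Δy = -17.86 × (-0.0225) = +0.401850
Convexity effect: ½·C·(Δy)² = 0.5 × 300.76 × (-0.0225)² = +0.076129875
ΔP/P ≈ +0.401850 + 0.076129875 = +0.477979875
ΔP ≈ 95.53 × (+0.477979875) = +45.66141745875.

+R$45.66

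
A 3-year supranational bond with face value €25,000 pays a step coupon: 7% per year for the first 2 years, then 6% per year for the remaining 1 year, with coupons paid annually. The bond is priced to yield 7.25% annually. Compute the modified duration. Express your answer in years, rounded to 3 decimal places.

Periodic yield y = 0.0725. First find Macaulay duration:
  t   CF        PV=CF/(1+0.0725)^t    t·PV
  1     1,750.00     1,631.7016     1,631.7016
  2     1,750.00     1,521.4001     3,042.8002
  3    26,500.00    21,480.9741    64,442.9223
  Σ                 24,634.0758    69,117.4242
P = 24,634.0758; Macaulay duration = 69,117.4242 / 24,634.0758 = 2.80576 years.
Modified duration = D_Mac / (1 + y) = 2.80576 / 1.0725 = 2.61610 years.

2.616 years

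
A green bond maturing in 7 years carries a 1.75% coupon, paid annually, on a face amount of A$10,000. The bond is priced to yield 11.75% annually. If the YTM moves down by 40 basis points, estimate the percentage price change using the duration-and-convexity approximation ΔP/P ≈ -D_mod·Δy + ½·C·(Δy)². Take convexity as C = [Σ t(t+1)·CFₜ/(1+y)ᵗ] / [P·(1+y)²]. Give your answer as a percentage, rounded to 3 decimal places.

With y = 0.1175:
  t   CF        PV=CF/(1+0.1175)^t    t·PV        t(t+1)·PV
  1       175.00       156.5996       156.5996         313.1991
  2       175.00       140.1338       280.2677         840.8030
  3       175.00       125.3994       376.1982       1,504.7928
  4       175.00       112.2142       448.8569       2,244.2845
  5       175.00       100.4154       502.0771       3,012.4625
  6       175.00        89.8572       539.1432       3,774.0022
  7    10,175.00     4,675.2162    32,726.5131     261,812.1049
  Σ                  5,399.8358    35,029.6557     273,501.6489
P = 5,399.8358; D_Mac = 6.48717 yrs; D_mod = 5.80507 yrs; C = 40.55873.
Duration effect: -5.80507 × (-0.004) = +0.023220
Convexity effect: 0.5 × 40.55873 × (-0.004)² = +0.0003245
ΔP/P ≈ +0.023220 + 0.0003245 = +0.023545 = +2.3545%.

+2.354%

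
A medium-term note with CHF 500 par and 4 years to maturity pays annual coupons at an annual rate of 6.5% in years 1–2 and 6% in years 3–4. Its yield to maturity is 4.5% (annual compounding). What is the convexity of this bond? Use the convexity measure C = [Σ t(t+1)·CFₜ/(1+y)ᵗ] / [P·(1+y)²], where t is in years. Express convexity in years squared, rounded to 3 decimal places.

With y = 0.045:
  t   CF        PV=CF/(1+0.045)^t    t·PV        t(t+1)·PV
  1        32.50        31.1005        31.1005          62.2010
  2        32.50        29.7612        59.5224         178.5673
  3        30.00        26.2889        78.8667         315.4668
  4       530.00       444.4375     1,777.7500       8,888.7502
  Σ                    531.5881     1,947.2397       9,444.9853
P = 531.5881.
Convexity = Σ t(t+1)·PV / [P·(1+y)²] = 9,444.9853 / (531.5881 × 1.092025) = 16.27022.

16.270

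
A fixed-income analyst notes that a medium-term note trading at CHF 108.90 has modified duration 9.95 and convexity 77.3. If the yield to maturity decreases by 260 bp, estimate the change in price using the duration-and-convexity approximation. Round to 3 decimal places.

Duration effect: -D_mod·Δy = -9.95 × (-0.026) = +0.258700
Convexity effect: ½·C·(Δy)² = 0.5 × 77.3 × (-0.026)² = +0.0261274
ΔP/P ≈ +0.258700 + 0.0261274 = +0.2848274
ΔP ≈ 108.90 × (+0.2848274) = +31.01770386.

+CHF 31.018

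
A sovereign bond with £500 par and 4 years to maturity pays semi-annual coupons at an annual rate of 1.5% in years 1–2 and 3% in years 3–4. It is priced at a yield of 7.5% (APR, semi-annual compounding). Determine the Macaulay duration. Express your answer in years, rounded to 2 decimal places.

Periodic yield y = 0.0375. Discount each cash flow and weight by its period:
  t   CF        PV=CF/(1+0.0375)^t    t·PV
  1         3.75         3.6145         3.6145
  2         3.75         3.4838         6.9676
  3         3.75         3.3579        10.0737
  4         3.75         3.2365        12.9461
  5         7.50         6.2391        31.1954
  6         7.50         6.0136        36.0814
  7         7.50         5.7962        40.5735
  8       507.50       378.0343     3,024.2744
  Σ                    409.7759     3,165.7266
Price P = Σ PV = 409.7759.
Macaulay duration = Σ(t·PV) / P = 3,165.7266 / 409.7759 = 7.72551 half-year periods.
In years: 7.72551 / 2 = 3.86275 years.

3.86 years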